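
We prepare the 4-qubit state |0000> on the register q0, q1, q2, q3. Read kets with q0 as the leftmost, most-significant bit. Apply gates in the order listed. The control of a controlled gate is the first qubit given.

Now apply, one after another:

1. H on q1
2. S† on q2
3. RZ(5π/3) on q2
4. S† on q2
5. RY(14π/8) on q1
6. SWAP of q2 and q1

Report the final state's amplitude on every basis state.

After the circuit, the state carries amplitude sqrt(2)*(sqrt(2 - sqrt(2)) + sqrt(sqrt(2) + 2))*exp(I*pi/6)/4 on |0000>, sqrt(2)*(-sqrt(2 - sqrt(2)) + sqrt(sqrt(2) + 2))*exp(I*pi/6)/4 on |0010>, and 0 on every other basis state.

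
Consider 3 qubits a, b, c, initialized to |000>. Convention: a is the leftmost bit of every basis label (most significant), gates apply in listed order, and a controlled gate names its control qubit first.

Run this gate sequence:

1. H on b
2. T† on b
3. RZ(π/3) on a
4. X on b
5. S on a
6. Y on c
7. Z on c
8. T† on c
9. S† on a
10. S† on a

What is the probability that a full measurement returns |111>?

Outcome |111> occurs with probability 0.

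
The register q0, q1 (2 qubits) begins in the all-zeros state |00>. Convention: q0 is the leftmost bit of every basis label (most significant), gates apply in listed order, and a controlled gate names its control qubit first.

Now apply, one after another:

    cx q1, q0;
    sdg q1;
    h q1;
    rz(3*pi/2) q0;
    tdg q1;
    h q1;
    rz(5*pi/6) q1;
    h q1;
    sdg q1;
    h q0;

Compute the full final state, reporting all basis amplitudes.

The final amplitudes are -exp(2*I*pi/3)/4 + exp(5*I*pi/6)/4 + exp(7*I*pi/12)/4 + exp(5*I*pi/12)/4 on |00>, exp(11*I*pi/12)/4 + exp(I*pi/12)/4 + exp(I*pi/6)/4 + exp(I*pi/3)/4 on |01>, -exp(2*I*pi/3)/4 + exp(5*I*pi/6)/4 + exp(7*I*pi/12)/4 + exp(5*I*pi/12)/4 on |10>, exp(11*I*pi/12)/4 + exp(I*pi/12)/4 + exp(I*pi/6)/4 + exp(I*pi/3)/4 on |11>.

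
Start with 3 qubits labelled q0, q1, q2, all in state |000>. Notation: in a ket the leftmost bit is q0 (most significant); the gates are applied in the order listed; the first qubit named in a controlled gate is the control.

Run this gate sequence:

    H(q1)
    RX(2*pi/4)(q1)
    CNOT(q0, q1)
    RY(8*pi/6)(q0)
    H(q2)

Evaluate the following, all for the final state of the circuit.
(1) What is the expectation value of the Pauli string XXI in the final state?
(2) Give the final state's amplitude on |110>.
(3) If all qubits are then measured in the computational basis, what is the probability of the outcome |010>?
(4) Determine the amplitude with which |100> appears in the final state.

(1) In the final state, XXI has expectation -sqrt(3)/2.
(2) The final state's coefficient on |110> equals sqrt(6)*(1 - I)/8.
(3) Outcome |010> occurs with probability 1/16.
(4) The final state's coefficient on |100> equals sqrt(6)*(1 - I)/8.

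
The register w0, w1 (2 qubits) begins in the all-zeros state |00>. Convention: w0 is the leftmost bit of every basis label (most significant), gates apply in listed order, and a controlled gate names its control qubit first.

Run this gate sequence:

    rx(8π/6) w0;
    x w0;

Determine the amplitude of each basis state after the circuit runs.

The resulting statevector has amplitude -sqrt(3)*I/2 on |00>, 0 on |01>, -1/2 on |10>, 0 on |11>.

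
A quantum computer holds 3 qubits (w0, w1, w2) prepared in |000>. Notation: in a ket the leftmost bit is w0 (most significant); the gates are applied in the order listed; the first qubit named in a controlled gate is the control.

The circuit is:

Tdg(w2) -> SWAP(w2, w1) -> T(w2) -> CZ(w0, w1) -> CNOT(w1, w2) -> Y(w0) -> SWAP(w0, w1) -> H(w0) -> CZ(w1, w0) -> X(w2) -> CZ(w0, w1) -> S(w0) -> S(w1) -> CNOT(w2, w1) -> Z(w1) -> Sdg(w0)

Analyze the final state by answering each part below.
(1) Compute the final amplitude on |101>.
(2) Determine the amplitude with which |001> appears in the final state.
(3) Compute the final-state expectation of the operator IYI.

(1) The amplitude on |101> is -sqrt(2)/2.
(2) |001> carries amplitude -sqrt(2)/2 in the final state.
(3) The expectation value of IYI is 0.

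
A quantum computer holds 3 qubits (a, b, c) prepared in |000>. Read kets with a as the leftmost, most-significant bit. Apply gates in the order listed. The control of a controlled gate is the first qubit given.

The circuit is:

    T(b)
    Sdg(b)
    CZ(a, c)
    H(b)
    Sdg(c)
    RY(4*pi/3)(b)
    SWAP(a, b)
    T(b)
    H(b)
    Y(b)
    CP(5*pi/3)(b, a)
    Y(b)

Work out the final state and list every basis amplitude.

After the circuit, the state carries amplitude -sqrt(3)/4 - 1/4 on |000>, 0 on |001>, -sqrt(3)/4 - 1/4 on |010>, 0 on |011>, (1 - sqrt(3))*exp(2*I*pi/3)/4 on |100>, 0 on |101>, -1/4 + sqrt(3)/4 on |110>, 0 on |111>.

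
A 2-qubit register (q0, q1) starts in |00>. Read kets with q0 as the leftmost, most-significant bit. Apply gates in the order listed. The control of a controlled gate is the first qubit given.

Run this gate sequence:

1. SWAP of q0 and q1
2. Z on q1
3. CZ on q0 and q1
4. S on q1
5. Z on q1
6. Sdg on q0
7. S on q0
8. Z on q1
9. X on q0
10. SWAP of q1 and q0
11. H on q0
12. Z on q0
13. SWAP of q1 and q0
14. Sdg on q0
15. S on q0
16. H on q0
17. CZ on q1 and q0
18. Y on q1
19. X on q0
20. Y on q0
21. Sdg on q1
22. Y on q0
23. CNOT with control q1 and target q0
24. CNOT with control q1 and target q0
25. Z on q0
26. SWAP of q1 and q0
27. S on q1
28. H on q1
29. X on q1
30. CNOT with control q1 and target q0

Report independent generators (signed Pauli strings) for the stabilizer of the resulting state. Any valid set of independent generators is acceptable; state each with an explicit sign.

One valid set of independent stabilizer generators is +XZ, +ZY (any independent generating set of the same group is equally correct). Key observation: steps 5-8 multiply out to the identity, so the circuit reduces to the remaining gates.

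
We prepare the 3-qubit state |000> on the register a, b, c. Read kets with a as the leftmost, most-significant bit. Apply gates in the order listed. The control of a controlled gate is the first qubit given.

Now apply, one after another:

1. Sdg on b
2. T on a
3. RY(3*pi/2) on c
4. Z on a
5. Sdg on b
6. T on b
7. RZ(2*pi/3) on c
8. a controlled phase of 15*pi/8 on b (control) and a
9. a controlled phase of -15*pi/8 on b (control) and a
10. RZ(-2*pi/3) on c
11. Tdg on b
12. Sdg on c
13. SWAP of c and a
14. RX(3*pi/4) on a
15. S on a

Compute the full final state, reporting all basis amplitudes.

The resulting statevector has amplitude sqrt(2)*(-sqrt(sqrt(2) + 2) - sqrt(2 - sqrt(2)))/4 on |000>, sqrt(2)*(-sqrt(sqrt(2) + 2) + sqrt(2 - sqrt(2)))/4 on |100>, and 0 on every other basis state.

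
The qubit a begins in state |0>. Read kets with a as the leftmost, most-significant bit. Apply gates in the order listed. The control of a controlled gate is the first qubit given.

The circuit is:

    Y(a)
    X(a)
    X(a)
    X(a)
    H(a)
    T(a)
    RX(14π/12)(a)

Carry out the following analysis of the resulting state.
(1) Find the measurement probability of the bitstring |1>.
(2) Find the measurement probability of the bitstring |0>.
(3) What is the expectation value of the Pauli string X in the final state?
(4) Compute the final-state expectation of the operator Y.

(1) A full measurement returns |1> with probability sqrt(2)/8 + 1/2.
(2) A full measurement returns |0> with probability 1/2 - sqrt(2)/8.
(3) The observable X averages to sqrt(2)/2.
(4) The observable Y averages to -sqrt(6)/4.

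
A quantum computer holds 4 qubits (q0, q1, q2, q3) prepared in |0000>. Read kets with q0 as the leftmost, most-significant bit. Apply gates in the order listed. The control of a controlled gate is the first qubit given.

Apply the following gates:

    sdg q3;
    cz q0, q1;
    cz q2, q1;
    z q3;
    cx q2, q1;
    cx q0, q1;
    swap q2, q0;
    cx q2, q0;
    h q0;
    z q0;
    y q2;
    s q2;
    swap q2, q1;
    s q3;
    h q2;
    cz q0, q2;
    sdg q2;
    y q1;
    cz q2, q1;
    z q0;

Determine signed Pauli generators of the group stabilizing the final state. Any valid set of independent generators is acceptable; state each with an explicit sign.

The final state is stabilized by the group generated by +XIZI, -ZIYI, +IZII, +IIIZ; other independent generating sets are equally valid.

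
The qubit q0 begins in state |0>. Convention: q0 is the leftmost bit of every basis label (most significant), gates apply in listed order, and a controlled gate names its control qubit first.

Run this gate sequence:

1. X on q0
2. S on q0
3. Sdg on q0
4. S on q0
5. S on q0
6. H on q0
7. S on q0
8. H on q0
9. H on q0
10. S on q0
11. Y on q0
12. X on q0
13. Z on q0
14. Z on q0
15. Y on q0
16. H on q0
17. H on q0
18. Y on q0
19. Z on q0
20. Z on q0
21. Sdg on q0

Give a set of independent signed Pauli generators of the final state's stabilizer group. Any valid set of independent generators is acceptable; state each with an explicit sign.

The stabilizer group can be generated by +Y, among other valid generating sets.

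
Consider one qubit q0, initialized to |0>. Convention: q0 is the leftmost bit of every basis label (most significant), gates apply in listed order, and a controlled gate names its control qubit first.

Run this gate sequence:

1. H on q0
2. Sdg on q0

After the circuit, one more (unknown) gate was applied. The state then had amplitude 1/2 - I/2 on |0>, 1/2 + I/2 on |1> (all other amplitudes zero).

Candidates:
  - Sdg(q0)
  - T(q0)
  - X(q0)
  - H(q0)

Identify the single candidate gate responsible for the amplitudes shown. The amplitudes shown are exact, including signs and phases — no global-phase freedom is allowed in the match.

The unique candidate consistent with the amplitudes is H(q0).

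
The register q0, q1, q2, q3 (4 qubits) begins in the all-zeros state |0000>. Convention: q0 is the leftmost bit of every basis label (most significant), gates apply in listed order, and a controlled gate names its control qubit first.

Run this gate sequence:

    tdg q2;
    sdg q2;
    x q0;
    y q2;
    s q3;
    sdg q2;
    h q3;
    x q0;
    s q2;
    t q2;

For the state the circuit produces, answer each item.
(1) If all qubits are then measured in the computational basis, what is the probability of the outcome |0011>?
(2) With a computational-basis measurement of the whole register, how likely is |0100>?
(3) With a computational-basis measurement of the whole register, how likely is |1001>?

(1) A full measurement returns |0011> with probability 1/2.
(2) The probability of measuring |0100> is 0.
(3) Outcome |1001> occurs with probability 0.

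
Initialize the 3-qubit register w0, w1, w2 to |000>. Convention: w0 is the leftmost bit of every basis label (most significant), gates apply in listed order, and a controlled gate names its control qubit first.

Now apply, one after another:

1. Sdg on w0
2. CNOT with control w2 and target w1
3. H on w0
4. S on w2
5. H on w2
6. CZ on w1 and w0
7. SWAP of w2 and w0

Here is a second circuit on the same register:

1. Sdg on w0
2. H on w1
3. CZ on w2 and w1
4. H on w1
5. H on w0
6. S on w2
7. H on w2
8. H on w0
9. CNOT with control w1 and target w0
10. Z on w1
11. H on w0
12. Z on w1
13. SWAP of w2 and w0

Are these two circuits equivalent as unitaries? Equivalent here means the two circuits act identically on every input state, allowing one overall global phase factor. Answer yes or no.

Yes — the two circuits implement the same unitary up to a global phase.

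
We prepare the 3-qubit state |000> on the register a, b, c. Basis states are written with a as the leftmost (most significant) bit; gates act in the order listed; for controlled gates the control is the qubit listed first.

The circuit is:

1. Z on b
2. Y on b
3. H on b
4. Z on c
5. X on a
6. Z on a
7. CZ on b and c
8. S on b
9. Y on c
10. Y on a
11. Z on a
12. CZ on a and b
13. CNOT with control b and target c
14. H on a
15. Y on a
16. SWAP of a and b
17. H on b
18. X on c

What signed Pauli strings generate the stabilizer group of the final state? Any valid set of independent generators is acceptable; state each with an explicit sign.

One valid set of independent stabilizer generators is -XIY, +ZIZ, -IZI (any independent generating set of the same group is equally correct).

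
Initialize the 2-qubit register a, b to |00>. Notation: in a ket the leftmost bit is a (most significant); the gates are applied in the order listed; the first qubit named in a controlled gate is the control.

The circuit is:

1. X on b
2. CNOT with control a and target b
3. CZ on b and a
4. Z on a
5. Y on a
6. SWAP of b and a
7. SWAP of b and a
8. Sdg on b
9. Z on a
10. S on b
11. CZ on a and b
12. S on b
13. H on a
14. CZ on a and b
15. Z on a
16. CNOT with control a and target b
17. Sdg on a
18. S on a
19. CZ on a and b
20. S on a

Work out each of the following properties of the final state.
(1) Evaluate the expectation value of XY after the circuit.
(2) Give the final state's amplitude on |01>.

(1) The observable XY averages to 1.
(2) The amplitude on |01> is -sqrt(2)/2.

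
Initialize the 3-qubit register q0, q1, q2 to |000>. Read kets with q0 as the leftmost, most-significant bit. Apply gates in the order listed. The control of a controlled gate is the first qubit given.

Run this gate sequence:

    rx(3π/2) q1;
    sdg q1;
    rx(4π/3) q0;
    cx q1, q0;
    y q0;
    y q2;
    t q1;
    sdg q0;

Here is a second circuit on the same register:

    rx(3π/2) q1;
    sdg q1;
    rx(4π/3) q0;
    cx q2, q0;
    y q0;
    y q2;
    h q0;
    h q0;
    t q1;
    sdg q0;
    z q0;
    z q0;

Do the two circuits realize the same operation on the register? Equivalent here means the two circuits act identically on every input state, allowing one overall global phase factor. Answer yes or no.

No, they are not equivalent — no single phase factor reconciles the two unitaries.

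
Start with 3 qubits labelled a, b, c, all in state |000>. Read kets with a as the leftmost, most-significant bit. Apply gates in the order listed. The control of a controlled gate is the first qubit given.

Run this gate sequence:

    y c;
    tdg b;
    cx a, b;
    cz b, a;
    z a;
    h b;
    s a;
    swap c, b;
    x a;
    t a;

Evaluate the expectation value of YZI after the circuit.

The expectation value of YZI is 0.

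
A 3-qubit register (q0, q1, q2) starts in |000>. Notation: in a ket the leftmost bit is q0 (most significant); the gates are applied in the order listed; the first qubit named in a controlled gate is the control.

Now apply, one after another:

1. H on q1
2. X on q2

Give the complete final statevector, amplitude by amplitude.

The resulting statevector has amplitude sqrt(2)/2 on |001>, sqrt(2)/2 on |011>, and 0 on every other basis state.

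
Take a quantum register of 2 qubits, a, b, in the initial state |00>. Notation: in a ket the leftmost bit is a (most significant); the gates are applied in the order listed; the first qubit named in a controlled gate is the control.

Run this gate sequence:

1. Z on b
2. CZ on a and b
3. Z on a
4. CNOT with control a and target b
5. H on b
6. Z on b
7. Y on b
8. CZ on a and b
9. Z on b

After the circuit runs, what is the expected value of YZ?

In the final state, YZ has expectation 0.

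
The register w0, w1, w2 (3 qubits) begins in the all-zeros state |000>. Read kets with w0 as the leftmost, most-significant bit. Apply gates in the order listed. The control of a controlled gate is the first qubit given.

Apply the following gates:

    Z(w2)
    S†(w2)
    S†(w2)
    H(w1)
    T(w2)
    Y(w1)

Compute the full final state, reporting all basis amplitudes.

The resulting statevector has amplitude -sqrt(2)*I/2 on |000>, sqrt(2)*I/2 on |010>, and 0 on every other basis state.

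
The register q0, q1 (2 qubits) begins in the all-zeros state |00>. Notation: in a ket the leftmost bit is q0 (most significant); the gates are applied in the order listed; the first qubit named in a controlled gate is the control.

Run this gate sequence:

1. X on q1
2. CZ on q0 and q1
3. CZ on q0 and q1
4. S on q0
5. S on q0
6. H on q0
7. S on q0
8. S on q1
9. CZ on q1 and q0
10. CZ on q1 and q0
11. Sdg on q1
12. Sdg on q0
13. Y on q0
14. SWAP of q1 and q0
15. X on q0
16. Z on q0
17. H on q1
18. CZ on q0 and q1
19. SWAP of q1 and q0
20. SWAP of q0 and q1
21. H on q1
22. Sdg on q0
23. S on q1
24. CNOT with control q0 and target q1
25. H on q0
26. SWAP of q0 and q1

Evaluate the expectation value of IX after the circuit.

The expectation value of IX is 1. Key observation: the block from step 7 through step 12 cancels to the identity and can be dropped.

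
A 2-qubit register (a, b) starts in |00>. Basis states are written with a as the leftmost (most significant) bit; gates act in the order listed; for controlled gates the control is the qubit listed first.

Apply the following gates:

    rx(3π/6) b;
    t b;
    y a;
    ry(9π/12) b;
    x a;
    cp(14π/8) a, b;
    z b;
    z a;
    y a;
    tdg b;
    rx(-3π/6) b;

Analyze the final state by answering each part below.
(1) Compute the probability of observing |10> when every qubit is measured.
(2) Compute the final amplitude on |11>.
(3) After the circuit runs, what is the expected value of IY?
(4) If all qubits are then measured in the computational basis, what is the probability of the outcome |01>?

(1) The probability of measuring |10> is sqrt(2)/8 + 1/4.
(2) The amplitude on |11> is -I*sqrt(2 - sqrt(2))/2 - sqrt(sqrt(2) + 2)*exp(3*I*pi/4)/4 + sqrt(sqrt(2) + 2)*exp(I*pi/4)/4.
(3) The expectation value of IY is -1/2.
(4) The probability of measuring |01> is 0.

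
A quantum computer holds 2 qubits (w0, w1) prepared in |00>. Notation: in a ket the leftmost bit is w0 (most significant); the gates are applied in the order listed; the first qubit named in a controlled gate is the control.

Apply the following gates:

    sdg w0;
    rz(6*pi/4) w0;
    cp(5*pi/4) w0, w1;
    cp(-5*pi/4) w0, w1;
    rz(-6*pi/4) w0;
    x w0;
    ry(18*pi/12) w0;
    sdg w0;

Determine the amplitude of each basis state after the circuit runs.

The final amplitudes are -sqrt(2)/2 on |00>, 0 on |01>, sqrt(2)*I/2 on |10>, 0 on |11>. Key observation: the block from step 2 through step 5 cancels to the identity and can be dropped.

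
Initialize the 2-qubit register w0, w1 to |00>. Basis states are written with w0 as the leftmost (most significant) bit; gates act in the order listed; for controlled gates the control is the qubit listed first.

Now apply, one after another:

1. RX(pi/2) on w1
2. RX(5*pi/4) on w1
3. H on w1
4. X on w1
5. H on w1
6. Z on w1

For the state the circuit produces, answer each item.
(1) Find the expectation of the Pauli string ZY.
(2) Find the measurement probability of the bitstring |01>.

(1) The observable ZY averages to sqrt(2)/2. Key observation: the block from step 3 through step 6 cancels to the identity and can be dropped.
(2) A full measurement returns |01> with probability 1/2 - sqrt(2)/4.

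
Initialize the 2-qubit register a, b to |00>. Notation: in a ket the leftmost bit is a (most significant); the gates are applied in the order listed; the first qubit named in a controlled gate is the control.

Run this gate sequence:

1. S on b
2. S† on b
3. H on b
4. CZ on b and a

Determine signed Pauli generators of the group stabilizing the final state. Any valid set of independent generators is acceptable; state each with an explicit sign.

The stabilizer group can be generated by +IX, +ZI, among other valid generating sets. Key observation: steps 1-2 multiply out to the identity, so the circuit reduces to the remaining gates.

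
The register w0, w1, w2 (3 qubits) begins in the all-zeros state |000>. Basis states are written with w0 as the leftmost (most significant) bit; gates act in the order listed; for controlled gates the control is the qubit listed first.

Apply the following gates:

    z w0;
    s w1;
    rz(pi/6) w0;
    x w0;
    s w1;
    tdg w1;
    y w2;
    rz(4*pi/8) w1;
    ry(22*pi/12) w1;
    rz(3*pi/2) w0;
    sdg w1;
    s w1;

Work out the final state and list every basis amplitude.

The resulting statevector has amplitude (-sqrt(6) - sqrt(2))*exp(11*I*pi/12)/4 on |101>, (-sqrt(2) + sqrt(6))*exp(11*I*pi/12)/4 on |111>, and 0 on every other basis state.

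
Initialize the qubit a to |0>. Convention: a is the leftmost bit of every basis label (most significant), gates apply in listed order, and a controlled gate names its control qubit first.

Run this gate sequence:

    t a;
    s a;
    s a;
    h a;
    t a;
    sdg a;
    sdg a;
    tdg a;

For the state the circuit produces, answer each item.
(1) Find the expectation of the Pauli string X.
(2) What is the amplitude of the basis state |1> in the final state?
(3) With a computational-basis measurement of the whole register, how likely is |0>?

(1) In the final state, X has expectation -1.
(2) |1> carries amplitude -sqrt(2)/2 in the final state.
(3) Outcome |0> occurs with probability 1/2.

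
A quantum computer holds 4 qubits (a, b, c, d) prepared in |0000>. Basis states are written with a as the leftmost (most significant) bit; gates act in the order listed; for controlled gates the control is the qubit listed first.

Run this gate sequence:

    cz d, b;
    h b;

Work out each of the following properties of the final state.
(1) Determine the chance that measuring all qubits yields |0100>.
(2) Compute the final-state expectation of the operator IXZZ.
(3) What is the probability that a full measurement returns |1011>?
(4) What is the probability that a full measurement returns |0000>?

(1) A full measurement returns |0100> with probability 1/2.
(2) The expectation value of IXZZ is 1.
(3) A full measurement returns |1011> with probability 0.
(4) The probability of measuring |0000> is 1/2.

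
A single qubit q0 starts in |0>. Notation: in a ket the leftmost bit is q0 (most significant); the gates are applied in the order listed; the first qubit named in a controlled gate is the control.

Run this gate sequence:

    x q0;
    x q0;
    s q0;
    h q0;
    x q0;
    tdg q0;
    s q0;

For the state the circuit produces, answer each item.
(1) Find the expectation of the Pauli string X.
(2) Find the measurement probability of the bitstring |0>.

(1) The expectation value of X is sqrt(2)/2.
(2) Outcome |0> occurs with probability 1/2.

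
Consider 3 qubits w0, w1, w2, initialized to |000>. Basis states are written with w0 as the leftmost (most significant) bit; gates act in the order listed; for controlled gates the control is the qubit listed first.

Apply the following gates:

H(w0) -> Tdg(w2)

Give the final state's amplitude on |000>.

|000> carries amplitude sqrt(2)/2 in the final state.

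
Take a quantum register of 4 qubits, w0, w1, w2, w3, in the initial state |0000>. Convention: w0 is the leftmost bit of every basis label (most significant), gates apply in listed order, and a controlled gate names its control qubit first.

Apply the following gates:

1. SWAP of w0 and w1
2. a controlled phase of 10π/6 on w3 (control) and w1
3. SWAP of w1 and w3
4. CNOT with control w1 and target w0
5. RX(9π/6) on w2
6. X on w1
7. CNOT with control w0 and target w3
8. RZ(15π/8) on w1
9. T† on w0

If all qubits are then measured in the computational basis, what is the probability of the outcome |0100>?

A full measurement returns |0100> with probability 1/2.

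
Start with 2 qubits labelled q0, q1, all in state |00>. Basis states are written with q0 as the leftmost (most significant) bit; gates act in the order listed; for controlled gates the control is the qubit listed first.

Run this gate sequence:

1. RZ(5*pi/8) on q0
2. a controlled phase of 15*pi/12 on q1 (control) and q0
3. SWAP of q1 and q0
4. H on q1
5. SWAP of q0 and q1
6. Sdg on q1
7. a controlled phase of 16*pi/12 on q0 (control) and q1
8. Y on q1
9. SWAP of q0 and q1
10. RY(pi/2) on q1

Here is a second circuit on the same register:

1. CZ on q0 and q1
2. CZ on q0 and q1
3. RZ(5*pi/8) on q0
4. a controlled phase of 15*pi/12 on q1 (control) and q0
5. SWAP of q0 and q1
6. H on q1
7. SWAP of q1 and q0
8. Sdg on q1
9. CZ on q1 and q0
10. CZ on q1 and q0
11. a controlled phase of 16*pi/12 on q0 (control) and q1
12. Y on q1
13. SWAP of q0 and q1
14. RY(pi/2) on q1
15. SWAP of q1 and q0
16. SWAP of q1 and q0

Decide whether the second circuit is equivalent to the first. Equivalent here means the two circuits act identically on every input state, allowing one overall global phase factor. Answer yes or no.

Yes, they are equivalent — the unitaries differ by at most a global phase.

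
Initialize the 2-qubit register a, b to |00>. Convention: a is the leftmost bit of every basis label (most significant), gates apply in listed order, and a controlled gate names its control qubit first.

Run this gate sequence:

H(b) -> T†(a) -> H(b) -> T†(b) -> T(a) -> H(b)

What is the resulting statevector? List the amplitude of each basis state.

The resulting statevector has amplitude sqrt(2)/2 on |00>, sqrt(2)/2 on |01>, 0 on |10>, 0 on |11>.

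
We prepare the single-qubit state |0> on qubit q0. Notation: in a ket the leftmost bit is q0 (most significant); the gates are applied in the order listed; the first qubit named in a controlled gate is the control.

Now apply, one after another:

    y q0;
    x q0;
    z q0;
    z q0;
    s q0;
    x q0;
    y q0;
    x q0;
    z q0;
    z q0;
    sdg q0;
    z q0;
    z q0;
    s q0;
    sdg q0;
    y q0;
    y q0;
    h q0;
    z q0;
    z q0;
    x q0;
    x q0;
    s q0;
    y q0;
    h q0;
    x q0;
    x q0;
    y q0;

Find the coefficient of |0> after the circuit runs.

The amplitude on |0> is 1/2 + I/2.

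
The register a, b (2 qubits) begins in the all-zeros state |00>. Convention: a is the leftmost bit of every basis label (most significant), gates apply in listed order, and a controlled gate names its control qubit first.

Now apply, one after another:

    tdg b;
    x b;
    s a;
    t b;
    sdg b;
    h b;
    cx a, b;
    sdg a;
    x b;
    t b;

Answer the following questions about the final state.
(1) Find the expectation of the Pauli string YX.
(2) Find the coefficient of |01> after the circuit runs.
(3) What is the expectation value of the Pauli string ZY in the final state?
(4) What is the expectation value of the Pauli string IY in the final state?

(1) In the final state, YX has expectation 0.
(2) The final state's coefficient on |01> equals sqrt(2)/2.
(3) The observable ZY averages to -sqrt(2)/2.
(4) The observable IY averages to -sqrt(2)/2.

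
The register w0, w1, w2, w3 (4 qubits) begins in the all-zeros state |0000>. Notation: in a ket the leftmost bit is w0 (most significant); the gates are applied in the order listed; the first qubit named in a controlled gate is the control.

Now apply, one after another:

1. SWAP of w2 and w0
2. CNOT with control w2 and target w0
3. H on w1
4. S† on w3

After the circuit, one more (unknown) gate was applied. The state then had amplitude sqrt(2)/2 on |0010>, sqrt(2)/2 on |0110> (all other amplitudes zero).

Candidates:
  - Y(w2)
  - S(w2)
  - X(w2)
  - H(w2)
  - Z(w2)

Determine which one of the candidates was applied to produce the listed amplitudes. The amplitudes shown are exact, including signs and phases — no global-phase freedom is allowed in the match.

The applied gate was X(w2).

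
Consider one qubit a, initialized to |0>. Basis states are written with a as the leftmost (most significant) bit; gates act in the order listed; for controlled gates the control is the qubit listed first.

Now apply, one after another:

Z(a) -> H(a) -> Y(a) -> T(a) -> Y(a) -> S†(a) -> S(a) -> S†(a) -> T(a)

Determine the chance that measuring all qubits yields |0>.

The probability of measuring |0> is 1/2.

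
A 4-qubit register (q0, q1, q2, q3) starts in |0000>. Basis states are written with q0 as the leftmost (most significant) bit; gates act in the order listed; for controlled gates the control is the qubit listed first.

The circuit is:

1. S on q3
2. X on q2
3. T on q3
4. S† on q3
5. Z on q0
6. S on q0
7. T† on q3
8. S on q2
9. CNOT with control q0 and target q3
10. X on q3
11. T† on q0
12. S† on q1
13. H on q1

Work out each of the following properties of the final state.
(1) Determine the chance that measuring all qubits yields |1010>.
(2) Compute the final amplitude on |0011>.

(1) Outcome |1010> occurs with probability 0.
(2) |0011> carries amplitude sqrt(2)*I/2 in the final state.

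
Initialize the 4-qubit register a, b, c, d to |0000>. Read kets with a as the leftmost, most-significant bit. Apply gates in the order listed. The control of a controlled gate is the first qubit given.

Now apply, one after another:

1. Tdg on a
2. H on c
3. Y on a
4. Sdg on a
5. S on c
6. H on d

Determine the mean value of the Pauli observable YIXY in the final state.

The observable YIXY averages to 0.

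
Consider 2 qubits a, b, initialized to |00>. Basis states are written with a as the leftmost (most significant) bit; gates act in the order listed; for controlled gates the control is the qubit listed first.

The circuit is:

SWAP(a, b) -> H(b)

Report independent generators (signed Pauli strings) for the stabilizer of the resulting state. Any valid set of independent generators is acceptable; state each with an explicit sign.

One valid set of independent stabilizer generators is +IX, +ZI (any independent generating set of the same group is equally correct).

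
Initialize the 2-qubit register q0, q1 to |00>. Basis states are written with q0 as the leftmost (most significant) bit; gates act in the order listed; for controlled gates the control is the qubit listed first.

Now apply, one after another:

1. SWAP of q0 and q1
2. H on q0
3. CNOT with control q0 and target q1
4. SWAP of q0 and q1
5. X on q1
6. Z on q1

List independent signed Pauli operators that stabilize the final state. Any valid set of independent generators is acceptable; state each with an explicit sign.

The final state is stabilized by the group generated by -XX, -ZZ; other independent generating sets are equally valid.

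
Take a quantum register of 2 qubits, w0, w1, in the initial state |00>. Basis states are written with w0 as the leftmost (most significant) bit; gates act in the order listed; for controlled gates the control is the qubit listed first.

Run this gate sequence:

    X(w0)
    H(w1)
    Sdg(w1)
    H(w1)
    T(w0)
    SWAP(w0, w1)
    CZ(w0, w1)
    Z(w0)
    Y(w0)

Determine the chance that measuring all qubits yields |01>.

A full measurement returns |01> with probability 1/2.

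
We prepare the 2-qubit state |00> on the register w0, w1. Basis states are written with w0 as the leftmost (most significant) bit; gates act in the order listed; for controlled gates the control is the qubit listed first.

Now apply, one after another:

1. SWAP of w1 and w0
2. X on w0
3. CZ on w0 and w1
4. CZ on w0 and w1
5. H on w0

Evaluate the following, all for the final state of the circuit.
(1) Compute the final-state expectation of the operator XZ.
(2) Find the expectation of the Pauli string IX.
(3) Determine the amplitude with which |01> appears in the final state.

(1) In the final state, XZ has expectation -1.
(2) The observable IX averages to 0.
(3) The amplitude on |01> is 0.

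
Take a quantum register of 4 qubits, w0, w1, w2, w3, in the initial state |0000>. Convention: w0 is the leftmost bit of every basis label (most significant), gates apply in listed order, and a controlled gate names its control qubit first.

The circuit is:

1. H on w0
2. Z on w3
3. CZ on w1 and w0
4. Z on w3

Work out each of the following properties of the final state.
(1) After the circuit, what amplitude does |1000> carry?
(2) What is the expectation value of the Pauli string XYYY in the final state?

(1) The amplitude on |1000> is sqrt(2)/2.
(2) The expectation value of XYYY is 0.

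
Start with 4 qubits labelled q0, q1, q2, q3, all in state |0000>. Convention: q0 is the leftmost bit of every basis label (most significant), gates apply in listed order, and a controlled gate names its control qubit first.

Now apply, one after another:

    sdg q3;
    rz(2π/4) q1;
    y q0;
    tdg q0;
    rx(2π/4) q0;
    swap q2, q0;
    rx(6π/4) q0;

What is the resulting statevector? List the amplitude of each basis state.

The final amplitudes are I/2 on |0000>, -1/2 on |0010>, -1/2 on |1000>, -I/2 on |1010>, and 0 on every other basis state.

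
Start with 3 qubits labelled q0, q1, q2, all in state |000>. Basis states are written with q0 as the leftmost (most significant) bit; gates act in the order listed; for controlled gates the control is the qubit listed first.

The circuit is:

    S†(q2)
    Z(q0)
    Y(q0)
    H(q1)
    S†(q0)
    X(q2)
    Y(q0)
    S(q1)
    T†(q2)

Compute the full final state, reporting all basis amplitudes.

After the circuit, the state carries amplitude -sqrt(2)*exp(I*pi/4)/2 on |001>, -sqrt(2)*exp(3*I*pi/4)/2 on |011>, and 0 on every other basis state.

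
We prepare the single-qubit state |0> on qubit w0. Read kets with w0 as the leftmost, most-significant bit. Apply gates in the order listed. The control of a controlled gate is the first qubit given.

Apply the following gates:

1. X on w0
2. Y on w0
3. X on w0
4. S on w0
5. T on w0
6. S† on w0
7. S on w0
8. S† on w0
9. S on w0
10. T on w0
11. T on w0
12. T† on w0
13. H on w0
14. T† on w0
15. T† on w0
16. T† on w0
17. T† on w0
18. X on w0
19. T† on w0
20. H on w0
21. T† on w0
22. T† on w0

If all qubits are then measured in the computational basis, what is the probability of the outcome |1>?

Outcome |1> occurs with probability 1/2 - sqrt(2)/4. Key observation: gates 6-9 undo each other exactly, leaving only the rest of the circuit to track.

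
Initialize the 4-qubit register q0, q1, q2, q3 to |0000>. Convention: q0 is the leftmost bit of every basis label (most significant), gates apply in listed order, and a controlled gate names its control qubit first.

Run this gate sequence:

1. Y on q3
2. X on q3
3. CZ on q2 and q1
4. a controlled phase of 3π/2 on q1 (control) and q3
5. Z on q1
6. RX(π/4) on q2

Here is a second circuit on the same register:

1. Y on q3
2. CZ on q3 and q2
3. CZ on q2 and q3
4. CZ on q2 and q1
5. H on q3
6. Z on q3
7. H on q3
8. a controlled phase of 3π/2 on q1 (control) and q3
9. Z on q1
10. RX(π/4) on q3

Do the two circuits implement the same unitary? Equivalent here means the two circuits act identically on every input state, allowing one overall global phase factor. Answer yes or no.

No: there is an input state on which the two circuits produce genuinely different outputs (not merely differing by a phase).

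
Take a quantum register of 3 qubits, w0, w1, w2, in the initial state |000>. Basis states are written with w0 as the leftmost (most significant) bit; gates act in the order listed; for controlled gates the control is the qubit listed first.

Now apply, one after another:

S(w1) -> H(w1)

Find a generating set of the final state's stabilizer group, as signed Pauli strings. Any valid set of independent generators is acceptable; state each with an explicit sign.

One valid set of independent stabilizer generators is +IXI, +ZII, +IIZ (any independent generating set of the same group is equally correct).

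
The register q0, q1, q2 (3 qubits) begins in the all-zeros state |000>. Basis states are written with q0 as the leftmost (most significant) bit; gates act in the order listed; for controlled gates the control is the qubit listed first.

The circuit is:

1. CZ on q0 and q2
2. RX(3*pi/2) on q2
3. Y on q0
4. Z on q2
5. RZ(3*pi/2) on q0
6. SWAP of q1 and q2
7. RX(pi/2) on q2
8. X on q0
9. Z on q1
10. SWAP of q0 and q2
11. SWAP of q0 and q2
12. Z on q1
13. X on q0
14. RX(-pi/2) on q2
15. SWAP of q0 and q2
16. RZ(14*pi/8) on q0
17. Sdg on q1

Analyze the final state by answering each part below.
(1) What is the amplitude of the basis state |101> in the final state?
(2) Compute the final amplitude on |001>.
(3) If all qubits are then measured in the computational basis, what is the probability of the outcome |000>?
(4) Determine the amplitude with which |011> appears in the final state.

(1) |101> carries amplitude 0 in the final state. Key observation: the block from step 7 through step 14 cancels to the identity and can be dropped.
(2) |001> carries amplitude -sqrt(2)*exp(3*I*pi/8)/2 in the final state.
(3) A full measurement returns |000> with probability 0.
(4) The final state's coefficient on |011> equals sqrt(2)*exp(3*I*pi/8)/2.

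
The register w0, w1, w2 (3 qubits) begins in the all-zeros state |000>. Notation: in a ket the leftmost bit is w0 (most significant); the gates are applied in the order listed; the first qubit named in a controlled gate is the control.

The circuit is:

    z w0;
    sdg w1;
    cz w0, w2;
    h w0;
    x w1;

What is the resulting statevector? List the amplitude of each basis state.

After the circuit, the state carries amplitude sqrt(2)/2 on |010>, sqrt(2)/2 on |110>, and 0 on every other basis state.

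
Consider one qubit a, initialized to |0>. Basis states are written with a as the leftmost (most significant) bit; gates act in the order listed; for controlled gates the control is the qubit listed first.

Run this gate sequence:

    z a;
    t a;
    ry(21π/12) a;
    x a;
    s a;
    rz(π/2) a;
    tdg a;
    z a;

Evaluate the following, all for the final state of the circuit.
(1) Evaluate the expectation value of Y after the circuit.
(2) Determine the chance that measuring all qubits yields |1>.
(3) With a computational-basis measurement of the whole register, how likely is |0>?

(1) The expectation value of Y is 1/2.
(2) Outcome |1> occurs with probability sqrt(2)/4 + 1/2.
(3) A full measurement returns |0> with probability 1/2 - sqrt(2)/4.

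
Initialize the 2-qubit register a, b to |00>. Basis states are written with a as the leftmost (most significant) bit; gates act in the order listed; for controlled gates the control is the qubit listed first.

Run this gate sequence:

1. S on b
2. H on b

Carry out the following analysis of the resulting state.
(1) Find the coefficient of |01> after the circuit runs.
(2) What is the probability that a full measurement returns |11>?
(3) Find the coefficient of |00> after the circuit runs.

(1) The final state's coefficient on |01> equals sqrt(2)/2.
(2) Outcome |11> occurs with probability 0.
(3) The amplitude on |00> is sqrt(2)/2.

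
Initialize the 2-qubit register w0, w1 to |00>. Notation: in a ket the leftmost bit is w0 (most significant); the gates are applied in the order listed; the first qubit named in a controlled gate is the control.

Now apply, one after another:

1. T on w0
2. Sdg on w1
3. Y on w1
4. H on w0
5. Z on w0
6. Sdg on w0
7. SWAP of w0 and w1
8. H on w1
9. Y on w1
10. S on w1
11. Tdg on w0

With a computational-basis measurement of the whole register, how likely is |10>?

The probability of measuring |10> is 1/2.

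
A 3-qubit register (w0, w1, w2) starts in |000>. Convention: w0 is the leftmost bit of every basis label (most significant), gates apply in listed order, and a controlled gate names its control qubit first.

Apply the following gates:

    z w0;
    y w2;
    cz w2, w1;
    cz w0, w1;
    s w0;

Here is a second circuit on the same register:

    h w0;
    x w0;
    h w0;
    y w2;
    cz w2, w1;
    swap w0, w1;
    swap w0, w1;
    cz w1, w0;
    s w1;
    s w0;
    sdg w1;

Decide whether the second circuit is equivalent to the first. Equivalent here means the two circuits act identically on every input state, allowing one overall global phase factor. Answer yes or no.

Yes — the two circuits implement the same unitary up to a global phase.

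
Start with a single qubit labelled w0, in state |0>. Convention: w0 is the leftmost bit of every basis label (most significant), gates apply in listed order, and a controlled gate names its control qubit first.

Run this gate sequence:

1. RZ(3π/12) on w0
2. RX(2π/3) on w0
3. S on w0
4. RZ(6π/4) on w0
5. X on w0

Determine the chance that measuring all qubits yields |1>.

Outcome |1> occurs with probability 1/4.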